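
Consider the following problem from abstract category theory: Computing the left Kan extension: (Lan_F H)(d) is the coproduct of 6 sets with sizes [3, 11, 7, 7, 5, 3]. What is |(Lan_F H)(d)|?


Pointwise, the left Kan extension (Lan_F H)(d) is the colimit, indexed
by the comma category (F downarrow d), of H composed with the
projection (F downarrow d) -> C. Here that colimit is given
as a coproduct (disjoint union) of sets, so its cardinality is the
sum of the sizes of the summands.
Coproduct of sets with sizes: 3 + 11 + 7 + 7 + 5 + 3
= 36

36


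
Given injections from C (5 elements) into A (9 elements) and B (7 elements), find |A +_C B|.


The pushout A +_C B identifies the images of C in A and B.
|A +_C B| = |A| + |B| - |C| (for injections).
= 9 + 7 - 5 = 11

11


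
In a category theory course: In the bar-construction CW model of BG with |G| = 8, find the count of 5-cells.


In the bar-construction CW model of BG, the n-cells are indexed by
n-tuples [g_1|...|g_n] of non-identity elements of G (degenerate
simplices with some g_i = e do not contribute cells), so there are
(|G| - 1)^n n-cells.
For dim = 5 with |G| = 8:
cells = (8 - 1)^5 = 7^5 = 16807

16807


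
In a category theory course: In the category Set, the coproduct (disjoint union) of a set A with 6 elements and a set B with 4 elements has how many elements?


In Set, the coproduct A + B is the disjoint union.
|A + B| = |A| + |B| = 6 + 4 = 10

10


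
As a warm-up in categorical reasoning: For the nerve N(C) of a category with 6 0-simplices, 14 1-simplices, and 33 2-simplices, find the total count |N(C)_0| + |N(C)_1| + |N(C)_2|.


The 2-skeleton of the nerve N(C) consists of simplices in dimensions 0, 1, 2:
  |N(C)_0| = 6 (objects)
  |N(C)_1| = 14 (morphisms)
  |N(C)_2| = 33 (composable pairs)
Total = 6 + 14 + 33 = 53

53


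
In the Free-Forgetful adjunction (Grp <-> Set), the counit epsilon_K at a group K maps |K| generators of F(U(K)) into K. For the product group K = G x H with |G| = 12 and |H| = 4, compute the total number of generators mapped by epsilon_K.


The counit epsilon_K: F(U(K)) -> K of the Free-Forgetful adjunction
maps |K| generators of F(U(K)) into K. For K = G x H (the product group),
|G x H| = |G| * |H|.
Total generators mapped = 12 * 4 = 48.

48


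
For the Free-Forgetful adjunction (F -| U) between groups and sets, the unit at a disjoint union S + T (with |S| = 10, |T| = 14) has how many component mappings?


The unit eta_X: X -> U(F(X)) of the Free-Forgetful adjunction
maps each element of X to a generator of F(X). For X = S + T (disjoint
union in Set), |S + T| = |S| + |T|.
Total mappings = 10 + 14 = 24.

24


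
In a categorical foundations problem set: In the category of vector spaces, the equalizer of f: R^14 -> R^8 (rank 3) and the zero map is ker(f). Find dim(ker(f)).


The equalizer of f and the zero map is ker(f).
By the rank-nullity theorem: dim(ker(f)) = dim(domain) - rank(f).
dim(ker(f)) = 14 - 3 = 11

11


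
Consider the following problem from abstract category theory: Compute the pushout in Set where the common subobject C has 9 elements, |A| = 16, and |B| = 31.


The pushout A +_C B identifies the images of C in A and B.
|A +_C B| = |A| + |B| - |C| (for injections).
= 16 + 31 - 9 = 38

38


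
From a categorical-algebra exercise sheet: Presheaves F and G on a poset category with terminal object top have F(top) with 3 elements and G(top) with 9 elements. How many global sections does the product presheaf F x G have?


Global sections of a presheaf on a poset with terminal top satisfy
Gamma(H) ~ H(top). Presheaves admit pointwise products, so
(F x G)(top) = F(top) x G(top) (Cartesian product).
|Gamma(F x G)| = |F(top)| * |G(top)| = 3 * 9 = 27.

27


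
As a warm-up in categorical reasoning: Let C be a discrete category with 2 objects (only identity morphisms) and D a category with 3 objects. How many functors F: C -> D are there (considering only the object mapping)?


A functor from a discrete category C to D is determined by
where each object maps. Each of the 2 objects of C can map
to any of the 3 objects of D independently.
Number of functors = 3^2 = 9

9


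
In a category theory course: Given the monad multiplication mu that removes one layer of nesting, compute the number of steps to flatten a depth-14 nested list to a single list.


Each application of mu: T^2 -> T removes one layer of nesting.
Starting at depth 14 (i.e., T^14(X)), we need to reach T(X).
Number of mu applications = 14 - 1 = 13

13


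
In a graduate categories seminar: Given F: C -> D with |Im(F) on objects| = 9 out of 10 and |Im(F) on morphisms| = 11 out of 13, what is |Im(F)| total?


The image of F consists of distinct objects and distinct morphisms.
|Im(F)| on objects = 9
|Im(F)| on morphisms = 11
Total image cardinality = 9 + 11 = 20

20


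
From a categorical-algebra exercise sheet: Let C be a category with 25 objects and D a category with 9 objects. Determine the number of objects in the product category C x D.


The product category C x D has objects that are pairs (c, d).
Number of pairs = |Ob(C)| * |Ob(D)| = 25 * 9 = 225

225


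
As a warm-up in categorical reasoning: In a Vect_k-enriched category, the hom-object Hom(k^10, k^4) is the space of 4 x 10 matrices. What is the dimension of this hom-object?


In Vect-enriched categories, Hom(k^n, k^m) is the space of m x n matrices.
dim(Hom(k^10, k^4)) = 4 * 10 = 40

40


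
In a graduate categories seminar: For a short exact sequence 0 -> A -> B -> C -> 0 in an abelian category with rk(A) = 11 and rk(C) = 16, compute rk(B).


For a short exact sequence 0 -> A -> B -> C -> 0,
rank is additive: rank(B) = rank(A) + rank(C).
rank(B) = 11 + 16 = 27

27


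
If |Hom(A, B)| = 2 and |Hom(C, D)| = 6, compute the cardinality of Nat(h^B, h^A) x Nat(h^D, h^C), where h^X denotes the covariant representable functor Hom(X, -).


By the Yoneda lemma, Nat(h^B, h^A) is isomorphic to Hom(A, B),
so |Nat(h^B, h^A)| = |Hom(A, B)| and |Nat(h^D, h^C)| = |Hom(C, D)|.
|Hom(A, B)| = 2, |Hom(C, D)| = 6.
|Nat(h^B, h^A) x Nat(h^D, h^C)| = 2 * 6 = 12

12


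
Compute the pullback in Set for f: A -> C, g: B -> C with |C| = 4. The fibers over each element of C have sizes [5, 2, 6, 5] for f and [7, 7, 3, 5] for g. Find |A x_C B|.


The pullback A x_C B consists of pairs (a, b) with f(a) = g(b).
For each element c in C, the fiber product has |f^-1(c)| * |g^-1(c)| elements.
Summing over C: 5 * 7 + 2 * 7 + 6 * 3 + 5 * 5
= 35 + 14 + 18 + 25 = 92

92


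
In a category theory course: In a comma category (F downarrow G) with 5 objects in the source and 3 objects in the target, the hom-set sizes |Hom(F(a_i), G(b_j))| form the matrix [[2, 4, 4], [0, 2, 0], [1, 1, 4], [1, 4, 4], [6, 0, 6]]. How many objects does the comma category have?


Objects of (F downarrow G) are triples (a, b, h: F(a)->G(b)).
The count equals the sum of all entries in the hom-matrix.
sum(row 0) = 10
sum(row 1) = 2
sum(row 2) = 6
sum(row 3) = 9
sum(row 4) = 12
Grand total = 39

39


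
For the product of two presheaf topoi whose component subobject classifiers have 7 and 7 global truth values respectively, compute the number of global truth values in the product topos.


In a product of presheaf topoi E_1 x E_2, the subobject classifier
is Omega = Omega_1 x Omega_2 (componentwise), so
|Omega(top)| = |Omega_1(top_1)| * |Omega_2(top_2)|.
= 7 * 7 = 49.

49


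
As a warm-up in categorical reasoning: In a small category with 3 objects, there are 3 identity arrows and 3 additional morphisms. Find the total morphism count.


Each object has an identity morphism, giving 3 identities.
Adding the 3 non-identity morphisms:
Total = 3 + 3 = 6

6


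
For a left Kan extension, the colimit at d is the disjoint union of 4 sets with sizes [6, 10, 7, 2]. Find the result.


Pointwise, the left Kan extension (Lan_F H)(d) is the colimit, indexed
by the comma category (F downarrow d), of H composed with the
projection (F downarrow d) -> C. Here that colimit is given
as a coproduct (disjoint union) of sets, so its cardinality is the
sum of the sizes of the summands.
Coproduct of sets with sizes: 6 + 10 + 7 + 2
= 25

25


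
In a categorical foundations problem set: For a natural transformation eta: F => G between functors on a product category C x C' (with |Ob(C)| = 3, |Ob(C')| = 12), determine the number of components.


A natural transformation eta: F => G assigns one component morphism per
object of the domain category.
The domain is the product category C x C', so
|Ob(C x C')| = |Ob(C)| * |Ob(C')| = 3 * 12 = 36.
Therefore eta has 36 component morphisms.

36


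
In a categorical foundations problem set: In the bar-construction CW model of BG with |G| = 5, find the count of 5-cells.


In the bar-construction CW model of BG, the n-cells are indexed by
n-tuples [g_1|...|g_n] of non-identity elements of G (degenerate
simplices with some g_i = e do not contribute cells), so there are
(|G| - 1)^n n-cells.
For dim = 5 with |G| = 5:
cells = (5 - 1)^5 = 4^5 = 1024

1024


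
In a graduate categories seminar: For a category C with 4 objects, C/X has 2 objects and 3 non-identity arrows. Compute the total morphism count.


In the slice category C/X, objects are morphisms to X.
Identity morphisms: 2 (one per object of C/X).
Non-identity morphisms: 3.
Total = 2 + 3 = 5

5


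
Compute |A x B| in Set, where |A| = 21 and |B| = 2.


In Set, the product A x B is the Cartesian product.
By the universal property, |A x B| = |A| * |B|.
|A x B| = 21 * 2 = 42

42


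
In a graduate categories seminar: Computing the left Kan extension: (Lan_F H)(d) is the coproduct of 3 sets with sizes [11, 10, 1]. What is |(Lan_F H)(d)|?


Pointwise, the left Kan extension (Lan_F H)(d) is the colimit, indexed
by the comma category (F downarrow d), of H composed with the
projection (F downarrow d) -> C. Here that colimit is given
as a coproduct (disjoint union) of sets, so its cardinality is the
sum of the sizes of the summands.
Coproduct of sets with sizes: 11 + 10 + 1
= 22

22


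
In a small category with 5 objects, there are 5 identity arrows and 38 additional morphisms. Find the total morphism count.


Each object has an identity morphism, giving 5 identities.
Adding the 38 non-identity morphisms:
Total = 5 + 38 = 43

43


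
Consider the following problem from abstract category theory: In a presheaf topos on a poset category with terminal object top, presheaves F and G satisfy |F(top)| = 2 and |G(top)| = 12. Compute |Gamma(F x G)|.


Global sections of a presheaf on a poset with terminal top satisfy
Gamma(H) ~ H(top). Presheaves admit pointwise products, so
(F x G)(top) = F(top) x G(top) (Cartesian product).
|Gamma(F x G)| = |F(top)| * |G(top)| = 2 * 12 = 24.

24


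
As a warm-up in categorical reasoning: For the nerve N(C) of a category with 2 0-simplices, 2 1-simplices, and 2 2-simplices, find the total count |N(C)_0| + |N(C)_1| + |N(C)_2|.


The 2-skeleton of the nerve N(C) consists of simplices in dimensions 0, 1, 2:
  |N(C)_0| = 2 (objects)
  |N(C)_1| = 2 (morphisms)
  |N(C)_2| = 2 (composable pairs)
Total = 2 + 2 + 2 = 6

6


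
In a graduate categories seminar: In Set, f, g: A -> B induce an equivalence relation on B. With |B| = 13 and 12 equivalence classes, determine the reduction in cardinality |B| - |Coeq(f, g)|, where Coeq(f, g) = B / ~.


The coequalizer Coeq(f, g) = B / ~ has one element per equivalence class.
|B| = 13, |Coeq(f, g)| = 12.
|B| - |Coeq(f, g)| = 13 - 12 = 1.

1


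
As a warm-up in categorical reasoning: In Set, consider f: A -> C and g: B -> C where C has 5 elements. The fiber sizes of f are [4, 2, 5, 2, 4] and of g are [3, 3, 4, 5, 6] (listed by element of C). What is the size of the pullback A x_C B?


The pullback A x_C B consists of pairs (a, b) with f(a) = g(b).
For each element c in C, the fiber product has |f^-1(c)| * |g^-1(c)| elements.
Summing over C: 4 * 3 + 2 * 3 + 5 * 4 + 2 * 5 + 4 * 6
= 12 + 6 + 20 + 10 + 24 = 72

72


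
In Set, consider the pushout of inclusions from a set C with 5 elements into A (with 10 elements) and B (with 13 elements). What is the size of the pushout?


The pushout A +_C B identifies the images of C in A and B.
|A +_C B| = |A| + |B| - |C| (for injections).
= 10 + 13 - 5 = 18

18


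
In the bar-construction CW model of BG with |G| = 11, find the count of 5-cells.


In the bar-construction CW model of BG, the n-cells are indexed by
n-tuples [g_1|...|g_n] of non-identity elements of G (degenerate
simplices with some g_i = e do not contribute cells), so there are
(|G| - 1)^n n-cells.
For dim = 5 with |G| = 11:
cells = (11 - 1)^5 = 10^5 = 100000

100000


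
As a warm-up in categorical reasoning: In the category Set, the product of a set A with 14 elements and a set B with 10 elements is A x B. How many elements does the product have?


In Set, the product A x B is the Cartesian product.
By the universal property, |A x B| = |A| * |B|.
|A x B| = 14 * 10 = 140

140


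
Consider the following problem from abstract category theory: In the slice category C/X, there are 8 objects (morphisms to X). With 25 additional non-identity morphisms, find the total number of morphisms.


In the slice category C/X, objects are morphisms to X.
Identity morphisms: 8 (one per object of C/X).
Non-identity morphisms: 25.
Total = 8 + 25 = 33

33


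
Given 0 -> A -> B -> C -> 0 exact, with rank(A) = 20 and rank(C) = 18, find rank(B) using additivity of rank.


For a short exact sequence 0 -> A -> B -> C -> 0,
rank is additive: rank(B) = rank(A) + rank(C).
rank(B) = 20 + 18 = 38

38


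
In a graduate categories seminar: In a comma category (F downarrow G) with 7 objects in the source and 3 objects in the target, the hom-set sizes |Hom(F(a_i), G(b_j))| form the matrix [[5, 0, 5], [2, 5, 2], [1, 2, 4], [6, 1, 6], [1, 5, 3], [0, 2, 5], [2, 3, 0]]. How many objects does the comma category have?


Objects of (F downarrow G) are triples (a, b, h: F(a)->G(b)).
The count equals the sum of all entries in the hom-matrix.
sum(row 0) = 10
sum(row 1) = 9
sum(row 2) = 7
sum(row 3) = 13
sum(row 4) = 9
sum(row 5) = 7
sum(row 6) = 5
Grand total = 60

60


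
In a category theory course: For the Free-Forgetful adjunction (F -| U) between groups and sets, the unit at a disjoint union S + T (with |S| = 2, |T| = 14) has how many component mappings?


The unit eta_X: X -> U(F(X)) of the Free-Forgetful adjunction
maps each element of X to a generator of F(X). For X = S + T (disjoint
union in Set), |S + T| = |S| + |T|.
Total mappings = 2 + 14 = 16.

16


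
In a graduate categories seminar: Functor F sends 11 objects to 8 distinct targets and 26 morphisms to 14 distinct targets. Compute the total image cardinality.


The image of F consists of distinct objects and distinct morphisms.
|Im(F)| on objects = 8
|Im(F)| on morphisms = 14
Total image cardinality = 8 + 14 = 22

22


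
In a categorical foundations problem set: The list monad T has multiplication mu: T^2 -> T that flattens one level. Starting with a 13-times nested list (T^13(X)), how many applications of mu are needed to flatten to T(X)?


Each application of mu: T^2 -> T removes one layer of nesting.
Starting at depth 13 (i.e., T^13(X)), we need to reach T(X).
Number of mu applications = 13 - 1 = 12

12


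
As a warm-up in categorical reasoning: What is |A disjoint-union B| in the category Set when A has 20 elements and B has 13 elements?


In Set, the coproduct A + B is the disjoint union.
|A + B| = |A| + |B| = 20 + 13 = 33

33


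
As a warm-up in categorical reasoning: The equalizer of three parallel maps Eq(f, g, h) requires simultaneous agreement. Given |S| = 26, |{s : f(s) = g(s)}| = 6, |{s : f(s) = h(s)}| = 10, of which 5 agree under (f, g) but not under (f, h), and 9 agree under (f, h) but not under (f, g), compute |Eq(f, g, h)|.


Eq(f, g, h) is the triple-agreement set: points in S where all three
maps take the same value. Using inclusion-exclusion on the pairwise data:
Pair (f, g) agrees on 6 points; pair (f, h) on 10 points.
Points agreeing under (f, g) but not (f, h) = 5; under (f, h) but not (f, g) = 9.
Triple-agreement = agreement-in-(f, g) minus points that agree under (f, g) but not (f, h):
|Eq(f, g, h)| = 6 - 5 = 1
(cross-check via (f, h): 10 - 9 = 1.)

1


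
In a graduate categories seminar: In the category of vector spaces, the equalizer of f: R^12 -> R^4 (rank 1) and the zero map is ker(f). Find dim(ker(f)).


The equalizer of f and the zero map is ker(f).
By the rank-nullity theorem: dim(ker(f)) = dim(domain) - rank(f).
dim(ker(f)) = 12 - 1 = 11

11


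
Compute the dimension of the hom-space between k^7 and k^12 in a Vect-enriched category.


In Vect-enriched categories, Hom(k^n, k^m) is the space of m x n matrices.
dim(Hom(k^7, k^12)) = 12 * 7 = 84

84


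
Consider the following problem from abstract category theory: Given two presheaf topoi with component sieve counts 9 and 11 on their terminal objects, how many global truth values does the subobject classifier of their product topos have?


In a product of presheaf topoi E_1 x E_2, the subobject classifier
is Omega = Omega_1 x Omega_2 (componentwise), so
|Omega(top)| = |Omega_1(top_1)| * |Omega_2(top_2)|.
= 9 * 11 = 99.

99


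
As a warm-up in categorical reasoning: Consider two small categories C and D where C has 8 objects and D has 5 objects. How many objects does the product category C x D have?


The product category C x D has objects that are pairs (c, d).
Number of pairs = |Ob(C)| * |Ob(D)| = 8 * 5 = 40

40


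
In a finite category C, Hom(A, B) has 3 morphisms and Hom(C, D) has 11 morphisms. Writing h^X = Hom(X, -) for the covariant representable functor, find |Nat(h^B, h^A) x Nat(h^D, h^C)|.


By the Yoneda lemma, Nat(h^B, h^A) is isomorphic to Hom(A, B),
so |Nat(h^B, h^A)| = |Hom(A, B)| and |Nat(h^D, h^C)| = |Hom(C, D)|.
|Hom(A, B)| = 3, |Hom(C, D)| = 11.
|Nat(h^B, h^A) x Nat(h^D, h^C)| = 3 * 11 = 33

33


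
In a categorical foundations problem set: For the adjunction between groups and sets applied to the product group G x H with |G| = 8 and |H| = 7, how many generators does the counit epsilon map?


The counit epsilon_K: F(U(K)) -> K of the Free-Forgetful adjunction
maps |K| generators of F(U(K)) into K. For K = G x H (the product group),
|G x H| = |G| * |H|.
Total generators mapped = 8 * 7 = 56.

56


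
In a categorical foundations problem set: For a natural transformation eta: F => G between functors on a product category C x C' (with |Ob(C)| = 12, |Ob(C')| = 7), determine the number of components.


A natural transformation eta: F => G assigns one component morphism per
object of the domain category.
The domain is the product category C x C', so
|Ob(C x C')| = |Ob(C)| * |Ob(C')| = 12 * 7 = 84.
Therefore eta has 84 component morphisms.

84


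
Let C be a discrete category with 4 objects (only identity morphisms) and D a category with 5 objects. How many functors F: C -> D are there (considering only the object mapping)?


A functor from a discrete category C to D is determined by
where each object maps. Each of the 4 objects of C can map
to any of the 5 objects of D independently.
Number of functors = 5^4 = 625

625


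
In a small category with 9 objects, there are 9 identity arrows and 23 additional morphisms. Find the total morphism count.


Each object has an identity morphism, giving 9 identities.
Adding the 23 non-identity morphisms:
Total = 9 + 23 = 32

32


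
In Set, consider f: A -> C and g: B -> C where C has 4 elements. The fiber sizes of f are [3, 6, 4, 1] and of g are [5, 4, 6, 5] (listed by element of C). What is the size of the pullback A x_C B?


The pullback A x_C B consists of pairs (a, b) with f(a) = g(b).
For each element c in C, the fiber product has |f^-1(c)| * |g^-1(c)| elements.
Summing over C: 3 * 5 + 6 * 4 + 4 * 6 + 1 * 5
= 15 + 24 + 24 + 5 = 68

68


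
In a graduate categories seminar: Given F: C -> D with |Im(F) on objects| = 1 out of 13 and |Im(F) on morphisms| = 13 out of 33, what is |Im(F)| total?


The image of F consists of distinct objects and distinct morphisms.
|Im(F)| on objects = 1
|Im(F)| on morphisms = 13
Total image cardinality = 1 + 13 = 14

14


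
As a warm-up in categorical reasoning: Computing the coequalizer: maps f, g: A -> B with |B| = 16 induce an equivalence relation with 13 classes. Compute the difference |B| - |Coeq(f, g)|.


The coequalizer Coeq(f, g) = B / ~ has one element per equivalence class.
|B| = 16, |Coeq(f, g)| = 13.
|B| - |Coeq(f, g)| = 16 - 13 = 3.

3


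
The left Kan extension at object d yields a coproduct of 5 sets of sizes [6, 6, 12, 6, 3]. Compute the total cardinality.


Pointwise, the left Kan extension (Lan_F H)(d) is the colimit, indexed
by the comma category (F downarrow d), of H composed with the
projection (F downarrow d) -> C. Here that colimit is given
as a coproduct (disjoint union) of sets, so its cardinality is the
sum of the sizes of the summands.
Coproduct of sets with sizes: 6 + 6 + 12 + 6 + 3
= 33

33


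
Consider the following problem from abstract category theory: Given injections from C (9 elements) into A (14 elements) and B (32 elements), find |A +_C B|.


The pushout A +_C B identifies the images of C in A and B.
|A +_C B| = |A| + |B| - |C| (for injections).
= 14 + 32 - 9 = 37

37


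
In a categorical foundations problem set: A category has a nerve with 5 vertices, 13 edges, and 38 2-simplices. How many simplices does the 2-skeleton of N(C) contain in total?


The 2-skeleton of the nerve N(C) consists of simplices in dimensions 0, 1, 2:
  |N(C)_0| = 5 (objects)
  |N(C)_1| = 13 (morphisms)
  |N(C)_2| = 38 (composable pairs)
Total = 5 + 13 + 38 = 56

56


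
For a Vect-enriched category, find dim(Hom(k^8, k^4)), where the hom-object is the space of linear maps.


In Vect-enriched categories, Hom(k^n, k^m) is the space of m x n matrices.
dim(Hom(k^8, k^4)) = 4 * 8 = 32

32


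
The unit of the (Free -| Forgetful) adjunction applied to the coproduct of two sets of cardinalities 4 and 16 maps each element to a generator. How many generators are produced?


The unit eta_X: X -> U(F(X)) of the Free-Forgetful adjunction
maps each element of X to a generator of F(X). For X = S + T (disjoint
union in Set), |S + T| = |S| + |T|.
Total mappings = 4 + 16 = 20.

20


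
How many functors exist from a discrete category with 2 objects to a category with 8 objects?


A functor from a discrete category C to D is determined by
where each object maps. Each of the 2 objects of C can map
to any of the 8 objects of D independently.
Number of functors = 8^2 = 64

64


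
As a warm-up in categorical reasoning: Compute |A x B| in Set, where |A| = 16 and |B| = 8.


In Set, the product A x B is the Cartesian product.
By the universal property, |A x B| = |A| * |B|.
|A x B| = 16 * 8 = 128

128


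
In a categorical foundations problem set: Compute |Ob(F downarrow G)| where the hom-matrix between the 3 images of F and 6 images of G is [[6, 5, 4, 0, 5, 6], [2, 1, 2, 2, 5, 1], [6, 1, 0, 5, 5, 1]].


Objects of (F downarrow G) are triples (a, b, h: F(a)->G(b)).
The count equals the sum of all entries in the hom-matrix.
sum(row 0) = 26
sum(row 1) = 13
sum(row 2) = 18
Grand total = 57

57


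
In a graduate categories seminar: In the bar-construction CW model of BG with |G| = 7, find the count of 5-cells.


In the bar-construction CW model of BG, the n-cells are indexed by
n-tuples [g_1|...|g_n] of non-identity elements of G (degenerate
simplices with some g_i = e do not contribute cells), so there are
(|G| - 1)^n n-cells.
For dim = 5 with |G| = 7:
cells = (7 - 1)^5 = 6^5 = 7776

7776


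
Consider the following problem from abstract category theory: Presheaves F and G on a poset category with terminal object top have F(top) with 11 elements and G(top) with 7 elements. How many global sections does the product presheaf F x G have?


Global sections of a presheaf on a poset with terminal top satisfy
Gamma(H) ~ H(top). Presheaves admit pointwise products, so
(F x G)(top) = F(top) x G(top) (Cartesian product).
|Gamma(F x G)| = |F(top)| * |G(top)| = 11 * 7 = 77.

77


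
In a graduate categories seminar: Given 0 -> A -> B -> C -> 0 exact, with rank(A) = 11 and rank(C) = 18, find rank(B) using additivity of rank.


For a short exact sequence 0 -> A -> B -> C -> 0,
rank is additive: rank(B) = rank(A) + rank(C).
rank(B) = 11 + 18 = 29

29


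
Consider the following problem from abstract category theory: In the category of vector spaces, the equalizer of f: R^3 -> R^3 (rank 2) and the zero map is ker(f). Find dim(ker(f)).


The equalizer of f and the zero map is ker(f).
By the rank-nullity theorem: dim(ker(f)) = dim(domain) - rank(f).
dim(ker(f)) = 3 - 2 = 1

1


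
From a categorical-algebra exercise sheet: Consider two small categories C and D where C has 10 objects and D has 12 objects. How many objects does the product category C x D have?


The product category C x D has objects that are pairs (c, d).
Number of pairs = |Ob(C)| * |Ob(D)| = 10 * 12 = 120

120


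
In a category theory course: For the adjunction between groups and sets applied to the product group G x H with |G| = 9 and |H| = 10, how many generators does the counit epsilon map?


The counit epsilon_K: F(U(K)) -> K of the Free-Forgetful adjunction
maps |K| generators of F(U(K)) into K. For K = G x H (the product group),
|G x H| = |G| * |H|.
Total generators mapped = 9 * 10 = 90.

90


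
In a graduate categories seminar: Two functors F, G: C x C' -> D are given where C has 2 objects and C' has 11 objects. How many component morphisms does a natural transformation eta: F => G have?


A natural transformation eta: F => G assigns one component morphism per
object of the domain category.
The domain is the product category C x C', so
|Ob(C x C')| = |Ob(C)| * |Ob(C')| = 2 * 11 = 22.
Therefore eta has 22 component morphisms.

22


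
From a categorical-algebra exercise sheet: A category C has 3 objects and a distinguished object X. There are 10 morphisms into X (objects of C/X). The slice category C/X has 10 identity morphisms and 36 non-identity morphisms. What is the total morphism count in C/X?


In the slice category C/X, objects are morphisms to X.
Identity morphisms: 10 (one per object of C/X).
Non-identity morphisms: 36.
Total = 10 + 36 = 46

46


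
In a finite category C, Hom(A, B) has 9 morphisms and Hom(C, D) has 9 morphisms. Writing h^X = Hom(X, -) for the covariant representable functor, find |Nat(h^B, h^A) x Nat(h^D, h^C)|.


By the Yoneda lemma, Nat(h^B, h^A) is isomorphic to Hom(A, B),
so |Nat(h^B, h^A)| = |Hom(A, B)| and |Nat(h^D, h^C)| = |Hom(C, D)|.
|Hom(A, B)| = 9, |Hom(C, D)| = 9.
|Nat(h^B, h^A) x Nat(h^D, h^C)| = 9 * 9 = 81

81


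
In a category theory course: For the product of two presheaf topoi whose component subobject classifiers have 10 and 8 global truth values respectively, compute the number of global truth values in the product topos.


In a product of presheaf topoi E_1 x E_2, the subobject classifier
is Omega = Omega_1 x Omega_2 (componentwise), so
|Omega(top)| = |Omega_1(top_1)| * |Omega_2(top_2)|.
= 10 * 8 = 80.

80


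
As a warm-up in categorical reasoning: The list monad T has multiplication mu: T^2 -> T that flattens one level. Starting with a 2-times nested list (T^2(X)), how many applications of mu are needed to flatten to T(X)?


Each application of mu: T^2 -> T removes one layer of nesting.
Starting at depth 2 (i.e., T^2(X)), we need to reach T(X).
Number of mu applications = 2 - 1 = 1

1


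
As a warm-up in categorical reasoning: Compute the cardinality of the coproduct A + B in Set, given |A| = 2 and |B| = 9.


In Set, the coproduct A + B is the disjoint union.
|A + B| = |A| + |B| = 2 + 9 = 11

11


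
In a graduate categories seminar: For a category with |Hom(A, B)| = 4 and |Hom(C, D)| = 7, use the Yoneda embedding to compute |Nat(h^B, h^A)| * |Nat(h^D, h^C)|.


By the Yoneda lemma, Nat(h^B, h^A) is isomorphic to Hom(A, B),
so |Nat(h^B, h^A)| = |Hom(A, B)| and |Nat(h^D, h^C)| = |Hom(C, D)|.
|Hom(A, B)| = 4, |Hom(C, D)| = 7.
|Nat(h^B, h^A) x Nat(h^D, h^C)| = 4 * 7 = 28

28


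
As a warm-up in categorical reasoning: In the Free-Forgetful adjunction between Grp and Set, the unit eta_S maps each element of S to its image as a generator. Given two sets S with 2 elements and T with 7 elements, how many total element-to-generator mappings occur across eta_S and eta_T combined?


The unit eta_X: X -> U(F(X)) of the Free-Forgetful adjunction
maps each element of X to a generator of F(X). For X = S + T (disjoint
union in Set), |S + T| = |S| + |T|.
Total mappings = 2 + 7 = 9.

9


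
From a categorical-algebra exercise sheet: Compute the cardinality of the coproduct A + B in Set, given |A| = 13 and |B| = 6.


In Set, the coproduct A + B is the disjoint union.
|A + B| = |A| + |B| = 13 + 6 = 19

19


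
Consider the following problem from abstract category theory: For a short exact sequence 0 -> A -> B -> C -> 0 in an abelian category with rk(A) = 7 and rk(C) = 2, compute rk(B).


For a short exact sequence 0 -> A -> B -> C -> 0,
rank is additive: rank(B) = rank(A) + rank(C).
rank(B) = 7 + 2 = 9

9


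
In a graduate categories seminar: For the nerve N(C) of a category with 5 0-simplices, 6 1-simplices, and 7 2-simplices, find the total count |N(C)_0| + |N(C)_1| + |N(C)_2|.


The 2-skeleton of the nerve N(C) consists of simplices in dimensions 0, 1, 2:
  |N(C)_0| = 5 (objects)
  |N(C)_1| = 6 (morphisms)
  |N(C)_2| = 7 (composable pairs)
Total = 5 + 6 + 7 = 18

18


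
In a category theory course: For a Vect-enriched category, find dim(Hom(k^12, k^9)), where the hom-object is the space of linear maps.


In Vect-enriched categories, Hom(k^n, k^m) is the space of m x n matrices.
dim(Hom(k^12, k^9)) = 9 * 12 = 108

108


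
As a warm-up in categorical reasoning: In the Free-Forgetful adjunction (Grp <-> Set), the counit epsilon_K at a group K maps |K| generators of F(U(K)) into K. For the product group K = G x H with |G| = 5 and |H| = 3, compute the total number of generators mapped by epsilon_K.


The counit epsilon_K: F(U(K)) -> K of the Free-Forgetful adjunction
maps |K| generators of F(U(K)) into K. For K = G x H (the product group),
|G x H| = |G| * |H|.
Total generators mapped = 5 * 3 = 15.

15


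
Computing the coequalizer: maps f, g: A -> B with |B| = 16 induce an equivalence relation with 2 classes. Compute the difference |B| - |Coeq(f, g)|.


The coequalizer Coeq(f, g) = B / ~ has one element per equivalence class.
|B| = 16, |Coeq(f, g)| = 2.
|B| - |Coeq(f, g)| = 16 - 2 = 14.

14


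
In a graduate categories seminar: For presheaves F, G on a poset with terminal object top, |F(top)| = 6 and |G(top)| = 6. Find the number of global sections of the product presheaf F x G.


Global sections of a presheaf on a poset with terminal top satisfy
Gamma(H) ~ H(top). Presheaves admit pointwise products, so
(F x G)(top) = F(top) x G(top) (Cartesian product).
|Gamma(F x G)| = |F(top)| * |G(top)| = 6 * 6 = 36.

36


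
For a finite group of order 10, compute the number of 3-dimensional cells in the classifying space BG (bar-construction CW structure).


In the bar-construction CW model of BG, the n-cells are indexed by
n-tuples [g_1|...|g_n] of non-identity elements of G (degenerate
simplices with some g_i = e do not contribute cells), so there are
(|G| - 1)^n n-cells.
For dim = 3 with |G| = 10:
cells = (10 - 1)^3 = 9^3 = 729

729


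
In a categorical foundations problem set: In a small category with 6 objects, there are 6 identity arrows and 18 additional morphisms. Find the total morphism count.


Each object has an identity morphism, giving 6 identities.
Adding the 18 non-identity morphisms:
Total = 6 + 18 = 24

24


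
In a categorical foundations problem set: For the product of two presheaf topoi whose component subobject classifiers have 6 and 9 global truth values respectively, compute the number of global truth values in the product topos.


In a product of presheaf topoi E_1 x E_2, the subobject classifier
is Omega = Omega_1 x Omega_2 (componentwise), so
|Omega(top)| = |Omega_1(top_1)| * |Omega_2(top_2)|.
= 6 * 9 = 54.

54


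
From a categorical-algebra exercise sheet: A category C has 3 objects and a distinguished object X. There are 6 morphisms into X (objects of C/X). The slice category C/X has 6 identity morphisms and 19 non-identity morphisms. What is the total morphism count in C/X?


In the slice category C/X, objects are morphisms to X.
Identity morphisms: 6 (one per object of C/X).
Non-identity morphisms: 19.
Total = 6 + 19 = 25

25


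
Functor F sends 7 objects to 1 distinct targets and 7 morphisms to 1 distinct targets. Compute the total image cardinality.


The image of F consists of distinct objects and distinct morphisms.
|Im(F)| on objects = 1
|Im(F)| on morphisms = 1
Total image cardinality = 1 + 1 = 2

2


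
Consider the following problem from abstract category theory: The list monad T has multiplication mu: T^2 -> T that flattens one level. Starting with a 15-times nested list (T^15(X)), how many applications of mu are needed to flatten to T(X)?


Each application of mu: T^2 -> T removes one layer of nesting.
Starting at depth 15 (i.e., T^15(X)), we need to reach T(X).
Number of mu applications = 15 - 1 = 14

14


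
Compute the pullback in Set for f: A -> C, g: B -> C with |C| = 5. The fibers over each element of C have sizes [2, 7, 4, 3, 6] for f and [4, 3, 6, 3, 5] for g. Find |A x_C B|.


The pullback A x_C B consists of pairs (a, b) with f(a) = g(b).
For each element c in C, the fiber product has |f^-1(c)| * |g^-1(c)| elements.
Summing over C: 2 * 4 + 7 * 3 + 4 * 6 + 3 * 3 + 6 * 5
= 8 + 21 + 24 + 9 + 30 = 92

92


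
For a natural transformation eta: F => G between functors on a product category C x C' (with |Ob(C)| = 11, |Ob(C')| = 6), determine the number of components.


A natural transformation eta: F => G assigns one component morphism per
object of the domain category.
The domain is the product category C x C', so
|Ob(C x C')| = |Ob(C)| * |Ob(C')| = 11 * 6 = 66.
Therefore eta has 66 component morphisms.

66


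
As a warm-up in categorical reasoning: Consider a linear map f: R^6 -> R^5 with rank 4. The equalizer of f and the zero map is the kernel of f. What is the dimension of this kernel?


The equalizer of f and the zero map is ker(f).
By the rank-nullity theorem: dim(ker(f)) = dim(domain) - rank(f).
dim(ker(f)) = 6 - 4 = 2

2


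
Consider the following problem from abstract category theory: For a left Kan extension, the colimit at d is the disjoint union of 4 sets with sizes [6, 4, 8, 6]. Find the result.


Pointwise, the left Kan extension (Lan_F H)(d) is the colimit, indexed
by the comma category (F downarrow d), of H composed with the
projection (F downarrow d) -> C. Here that colimit is given
as a coproduct (disjoint union) of sets, so its cardinality is the
sum of the sizes of the summands.
Coproduct of sets with sizes: 6 + 4 + 8 + 6
= 24

24


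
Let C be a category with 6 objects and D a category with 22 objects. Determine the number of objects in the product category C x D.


The product category C x D has objects that are pairs (c, d).
Number of pairs = |Ob(C)| * |Ob(D)| = 6 * 22 = 132

132


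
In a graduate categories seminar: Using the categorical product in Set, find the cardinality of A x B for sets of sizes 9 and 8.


In Set, the product A x B is the Cartesian product.
By the universal property, |A x B| = |A| * |B|.
|A x B| = 9 * 8 = 72

72


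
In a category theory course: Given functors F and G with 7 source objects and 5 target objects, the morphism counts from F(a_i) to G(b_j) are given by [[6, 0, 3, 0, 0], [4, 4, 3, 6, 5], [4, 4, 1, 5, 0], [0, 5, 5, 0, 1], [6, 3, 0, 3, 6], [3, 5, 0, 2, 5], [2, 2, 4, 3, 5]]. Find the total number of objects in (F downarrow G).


Objects of (F downarrow G) are triples (a, b, h: F(a)->G(b)).
The count equals the sum of all entries in the hom-matrix.
sum(row 0) = 9
sum(row 1) = 22
sum(row 2) = 14
sum(row 3) = 11
sum(row 4) = 18
sum(row 5) = 15
sum(row 6) = 16
Grand total = 105

105


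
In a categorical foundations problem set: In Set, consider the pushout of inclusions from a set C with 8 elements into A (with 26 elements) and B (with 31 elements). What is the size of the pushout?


The pushout A +_C B identifies the images of C in A and B.
|A +_C B| = |A| + |B| - |C| (for injections).
= 26 + 31 - 8 = 49

49


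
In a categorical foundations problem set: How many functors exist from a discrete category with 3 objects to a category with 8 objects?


A functor from a discrete category C to D is determined by
where each object maps. Each of the 3 objects of C can map
to any of the 8 objects of D independently.
Number of functors = 8^3 = 512

512


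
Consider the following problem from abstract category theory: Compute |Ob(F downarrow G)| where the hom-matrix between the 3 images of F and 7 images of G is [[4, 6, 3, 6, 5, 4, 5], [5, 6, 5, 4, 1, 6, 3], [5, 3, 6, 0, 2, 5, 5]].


Objects of (F downarrow G) are triples (a, b, h: F(a)->G(b)).
The count equals the sum of all entries in the hom-matrix.
sum(row 0) = 33
sum(row 1) = 30
sum(row 2) = 26
Grand total = 89

89


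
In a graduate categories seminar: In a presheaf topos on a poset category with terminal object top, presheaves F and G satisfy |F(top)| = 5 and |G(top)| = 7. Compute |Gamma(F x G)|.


Global sections of a presheaf on a poset with terminal top satisfy
Gamma(H) ~ H(top). Presheaves admit pointwise products, so
(F x G)(top) = F(top) x G(top) (Cartesian product).
|Gamma(F x G)| = |F(top)| * |G(top)| = 5 * 7 = 35.

35


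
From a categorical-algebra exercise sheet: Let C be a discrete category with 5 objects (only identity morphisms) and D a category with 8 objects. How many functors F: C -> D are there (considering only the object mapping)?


A functor from a discrete category C to D is determined by
where each object maps. Each of the 5 objects of C can map
to any of the 8 objects of D independently.
Number of functors = 8^5 = 32768

32768


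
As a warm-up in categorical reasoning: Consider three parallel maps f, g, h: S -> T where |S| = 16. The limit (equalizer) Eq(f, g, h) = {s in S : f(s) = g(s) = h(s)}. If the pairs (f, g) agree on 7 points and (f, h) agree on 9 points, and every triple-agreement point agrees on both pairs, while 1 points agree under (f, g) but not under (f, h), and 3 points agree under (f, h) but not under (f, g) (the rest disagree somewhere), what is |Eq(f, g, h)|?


Eq(f, g, h) is the triple-agreement set: points in S where all three
maps take the same value. Using inclusion-exclusion on the pairwise data:
Pair (f, g) agrees on 7 points; pair (f, h) on 9 points.
Points agreeing under (f, g) but not (f, h) = 1; under (f, h) but not (f, g) = 3.
Triple-agreement = agreement-in-(f, g) minus points that agree under (f, g) but not (f, h):
|Eq(f, g, h)| = 7 - 1 = 6
(cross-check via (f, h): 9 - 3 = 6.)

6


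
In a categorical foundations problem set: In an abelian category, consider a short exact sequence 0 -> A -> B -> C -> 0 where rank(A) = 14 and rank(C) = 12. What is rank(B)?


For a short exact sequence 0 -> A -> B -> C -> 0,
rank is additive: rank(B) = rank(A) + rank(C).
rank(B) = 14 + 12 = 26

26


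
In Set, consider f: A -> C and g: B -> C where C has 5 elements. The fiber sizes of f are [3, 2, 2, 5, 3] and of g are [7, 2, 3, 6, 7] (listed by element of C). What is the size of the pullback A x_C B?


The pullback A x_C B consists of pairs (a, b) with f(a) = g(b).
For each element c in C, the fiber product has |f^-1(c)| * |g^-1(c)| elements.
Summing over C: 3 * 7 + 2 * 2 + 2 * 3 + 5 * 6 + 3 * 7
= 21 + 4 + 6 + 30 + 21 = 82

82


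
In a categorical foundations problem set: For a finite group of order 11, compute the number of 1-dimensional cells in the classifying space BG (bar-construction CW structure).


In the bar-construction CW model of BG, the n-cells are indexed by
n-tuples [g_1|...|g_n] of non-identity elements of G (degenerate
simplices with some g_i = e do not contribute cells), so there are
(|G| - 1)^n n-cells.
For dim = 1 with |G| = 11:
cells = (11 - 1)^1 = 10^1 = 10

10
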